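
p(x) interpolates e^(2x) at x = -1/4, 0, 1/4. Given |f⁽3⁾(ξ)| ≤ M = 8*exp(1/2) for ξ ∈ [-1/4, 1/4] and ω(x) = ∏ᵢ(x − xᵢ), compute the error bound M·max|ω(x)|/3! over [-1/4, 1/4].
sqrt(3)*exp(1/2)/216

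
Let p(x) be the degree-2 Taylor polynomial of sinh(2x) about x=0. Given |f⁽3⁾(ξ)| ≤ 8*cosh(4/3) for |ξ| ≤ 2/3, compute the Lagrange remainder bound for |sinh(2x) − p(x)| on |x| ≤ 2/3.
32*cosh(4/3)/81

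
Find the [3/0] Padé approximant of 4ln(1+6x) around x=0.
24*x*(12*x**2 - 3*x + 1)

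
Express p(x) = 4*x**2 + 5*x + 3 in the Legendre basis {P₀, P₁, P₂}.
(13/3)P₀ + (5)P₁ + (8/3)P₂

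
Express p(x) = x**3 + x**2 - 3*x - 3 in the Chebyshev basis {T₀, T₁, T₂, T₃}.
(-5/2)T₀ + (-9/4)T₁ + (1/2)T₂ + (1/4)T₃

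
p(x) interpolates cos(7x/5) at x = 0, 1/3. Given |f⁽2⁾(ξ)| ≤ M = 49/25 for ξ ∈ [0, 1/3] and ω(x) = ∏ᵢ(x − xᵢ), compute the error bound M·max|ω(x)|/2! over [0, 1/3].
49/1800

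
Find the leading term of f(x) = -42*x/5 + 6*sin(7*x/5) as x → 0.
-343*x**3/125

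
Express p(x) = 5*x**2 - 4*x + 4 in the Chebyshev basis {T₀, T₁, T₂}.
(13/2)T₀ + (-4)T₁ + (5/2)T₂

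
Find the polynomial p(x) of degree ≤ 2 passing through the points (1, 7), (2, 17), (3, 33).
3*x**2 + x + 3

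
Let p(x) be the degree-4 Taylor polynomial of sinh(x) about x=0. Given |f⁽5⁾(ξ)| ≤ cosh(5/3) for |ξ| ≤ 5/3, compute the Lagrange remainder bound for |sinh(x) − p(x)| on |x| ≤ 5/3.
625*cosh(5/3)/5832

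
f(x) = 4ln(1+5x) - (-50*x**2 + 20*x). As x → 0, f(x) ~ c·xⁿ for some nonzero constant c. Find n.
3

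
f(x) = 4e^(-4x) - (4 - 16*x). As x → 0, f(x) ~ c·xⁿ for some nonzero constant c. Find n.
2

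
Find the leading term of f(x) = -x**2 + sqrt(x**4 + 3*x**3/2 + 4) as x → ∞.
3*x/4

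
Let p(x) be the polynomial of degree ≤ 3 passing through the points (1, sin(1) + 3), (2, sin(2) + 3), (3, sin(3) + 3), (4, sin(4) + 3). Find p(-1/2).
-189*sin(2)/16 + 135*sin(3)/16 - 35*sin(4)/16 + 3 + 105*sin(1)/16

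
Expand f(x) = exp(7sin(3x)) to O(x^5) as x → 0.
1 + 21*x + 441*x**2/2 + 1512*x**3 + 59535*x**4/8 + O(x**5)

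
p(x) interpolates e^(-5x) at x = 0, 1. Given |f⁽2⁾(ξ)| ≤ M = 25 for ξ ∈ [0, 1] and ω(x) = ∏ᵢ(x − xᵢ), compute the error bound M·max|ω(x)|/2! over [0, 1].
25/8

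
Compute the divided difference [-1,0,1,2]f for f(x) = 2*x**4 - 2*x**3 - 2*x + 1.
2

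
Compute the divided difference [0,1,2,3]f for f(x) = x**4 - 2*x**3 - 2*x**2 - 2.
4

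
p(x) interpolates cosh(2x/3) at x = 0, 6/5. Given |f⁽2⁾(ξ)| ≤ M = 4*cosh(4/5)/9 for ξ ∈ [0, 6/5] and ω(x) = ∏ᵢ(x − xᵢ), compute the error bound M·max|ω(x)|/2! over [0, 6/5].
2*cosh(4/5)/25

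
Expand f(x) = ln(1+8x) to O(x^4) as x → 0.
8*x - 32*x**2 + 512*x**3/3 + O(x**4)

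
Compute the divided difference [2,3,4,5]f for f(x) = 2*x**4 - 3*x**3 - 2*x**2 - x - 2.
25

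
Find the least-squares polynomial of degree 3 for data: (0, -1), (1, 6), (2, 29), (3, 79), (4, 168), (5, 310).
-139/126 + (2977/756)x + (179/126)x² + (221/108)x³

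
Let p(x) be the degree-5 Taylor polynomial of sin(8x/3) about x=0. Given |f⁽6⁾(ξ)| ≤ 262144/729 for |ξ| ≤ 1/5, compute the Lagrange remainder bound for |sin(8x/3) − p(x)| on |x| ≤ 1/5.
16384/512578125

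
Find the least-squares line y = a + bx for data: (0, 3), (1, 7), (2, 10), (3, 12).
a = 7/2, b = 3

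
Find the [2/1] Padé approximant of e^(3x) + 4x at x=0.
(-5*x**2/2 + 6*x + 1)/(1 - x)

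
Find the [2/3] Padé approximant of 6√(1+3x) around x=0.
(189*x**2/8 + 126*x/5 + 6)/(-27*x**3/160 + 81*x**2/80 + 27*x/10 + 1)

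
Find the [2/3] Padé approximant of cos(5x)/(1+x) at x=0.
(1 - 125*x**2/12)/(25*x**3/12 + 25*x**2/12 + x + 1)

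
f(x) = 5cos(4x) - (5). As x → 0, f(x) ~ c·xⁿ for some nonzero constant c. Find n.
2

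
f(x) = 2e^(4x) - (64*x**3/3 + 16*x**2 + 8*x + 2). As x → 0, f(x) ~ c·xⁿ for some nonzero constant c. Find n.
4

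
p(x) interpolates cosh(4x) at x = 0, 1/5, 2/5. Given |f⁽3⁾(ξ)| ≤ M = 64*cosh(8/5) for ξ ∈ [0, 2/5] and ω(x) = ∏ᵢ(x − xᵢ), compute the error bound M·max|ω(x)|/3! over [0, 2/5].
64*sqrt(3)*cosh(8/5)/3375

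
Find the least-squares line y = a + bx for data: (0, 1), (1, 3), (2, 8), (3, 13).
a = 1/10, b = 41/10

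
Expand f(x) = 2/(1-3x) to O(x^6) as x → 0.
2 + 6*x + 18*x**2 + 54*x**3 + 162*x**4 + 486*x**5 + O(x**6)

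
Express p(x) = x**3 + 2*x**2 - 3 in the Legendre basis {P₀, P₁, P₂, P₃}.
(-7/3)P₀ + (3/5)P₁ + (4/3)P₂ + (2/5)P₃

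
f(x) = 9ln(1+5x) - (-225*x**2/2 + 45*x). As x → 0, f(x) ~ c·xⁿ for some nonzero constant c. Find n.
3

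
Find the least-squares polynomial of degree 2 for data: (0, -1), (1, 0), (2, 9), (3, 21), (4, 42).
-37/35 + (-111/70)x + (43/14)x²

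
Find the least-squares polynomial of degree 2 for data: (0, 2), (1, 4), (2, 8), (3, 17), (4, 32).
17/7 + (-109/70)x + (31/14)x²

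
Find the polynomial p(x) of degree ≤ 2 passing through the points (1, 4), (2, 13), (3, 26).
2*x**2 + 3*x - 1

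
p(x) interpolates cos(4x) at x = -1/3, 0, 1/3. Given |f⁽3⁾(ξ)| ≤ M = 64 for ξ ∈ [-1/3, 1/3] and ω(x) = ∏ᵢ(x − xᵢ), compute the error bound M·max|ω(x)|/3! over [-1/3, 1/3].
64*sqrt(3)/729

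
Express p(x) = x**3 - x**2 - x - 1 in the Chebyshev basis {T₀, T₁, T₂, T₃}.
(-3/2)T₀ + (-1/4)T₁ + (-1/2)T₂ + (1/4)T₃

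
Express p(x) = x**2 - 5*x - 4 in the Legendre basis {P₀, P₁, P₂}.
(-11/3)P₀ + (-5)P₁ + (2/3)P₂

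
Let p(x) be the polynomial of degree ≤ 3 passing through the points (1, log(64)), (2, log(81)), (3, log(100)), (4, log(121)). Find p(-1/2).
-189*log(3)/4 - 35*log(11)/8 + 315*log(2)/8 + 135*log(10)/8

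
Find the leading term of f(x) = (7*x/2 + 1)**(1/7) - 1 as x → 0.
x/2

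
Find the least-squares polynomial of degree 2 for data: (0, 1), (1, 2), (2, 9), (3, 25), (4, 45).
32/35 + (-163/70)x + (47/14)x²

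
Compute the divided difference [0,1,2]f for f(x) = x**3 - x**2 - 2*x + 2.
2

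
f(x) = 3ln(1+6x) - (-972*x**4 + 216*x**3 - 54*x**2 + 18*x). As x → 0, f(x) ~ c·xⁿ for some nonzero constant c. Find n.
5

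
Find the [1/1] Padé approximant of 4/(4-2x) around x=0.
1/(1 - x/2)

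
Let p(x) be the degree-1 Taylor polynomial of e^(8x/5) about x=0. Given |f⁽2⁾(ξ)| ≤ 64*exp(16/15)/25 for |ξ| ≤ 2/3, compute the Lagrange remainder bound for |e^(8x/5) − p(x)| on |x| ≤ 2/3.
128*exp(16/15)/225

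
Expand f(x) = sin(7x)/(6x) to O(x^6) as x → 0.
7/6 - 343*x**2/36 + 16807*x**4/720 + O(x**6)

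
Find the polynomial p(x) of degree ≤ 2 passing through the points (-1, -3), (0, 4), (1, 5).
-3*x**2 + 4*x + 4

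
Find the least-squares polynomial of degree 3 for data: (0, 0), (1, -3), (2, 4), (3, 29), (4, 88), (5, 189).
-4/63 + (-586/189)x + (-13/9)x² + (52/27)x³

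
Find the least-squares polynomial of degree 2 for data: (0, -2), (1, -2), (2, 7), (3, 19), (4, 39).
-79/35 + (-139/70)x + (43/14)x²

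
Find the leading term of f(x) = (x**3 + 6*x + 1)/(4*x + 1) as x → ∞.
x**2/4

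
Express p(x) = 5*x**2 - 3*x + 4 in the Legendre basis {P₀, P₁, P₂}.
(17/3)P₀ + (-3)P₁ + (10/3)P₂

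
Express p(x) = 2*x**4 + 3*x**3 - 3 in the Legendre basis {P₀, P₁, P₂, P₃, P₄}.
(-13/5)P₀ + (9/5)P₁ + (8/7)P₂ + (6/5)P₃ + (16/35)P₄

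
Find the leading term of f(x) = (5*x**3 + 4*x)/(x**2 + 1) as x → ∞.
5*x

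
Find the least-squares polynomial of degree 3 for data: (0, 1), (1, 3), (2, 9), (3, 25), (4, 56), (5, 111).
115/126 + (293/108)x + (-185/126)x² + (115/108)x³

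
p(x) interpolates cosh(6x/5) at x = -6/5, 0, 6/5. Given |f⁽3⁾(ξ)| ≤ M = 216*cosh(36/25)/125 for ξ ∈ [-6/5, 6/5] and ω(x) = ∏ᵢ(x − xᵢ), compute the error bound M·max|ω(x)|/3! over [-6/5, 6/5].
1728*sqrt(3)*cosh(36/25)/15625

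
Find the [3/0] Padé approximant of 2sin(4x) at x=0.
-64*x**3/3 + 8*x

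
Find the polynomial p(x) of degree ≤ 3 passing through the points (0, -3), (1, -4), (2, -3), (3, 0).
x**2 - 2*x - 3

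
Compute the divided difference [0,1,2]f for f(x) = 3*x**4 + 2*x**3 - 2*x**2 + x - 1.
25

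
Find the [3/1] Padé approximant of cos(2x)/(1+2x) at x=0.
(x**3/3 - 7*x**2/3 + x/6 + 1)/(13*x/6 + 1)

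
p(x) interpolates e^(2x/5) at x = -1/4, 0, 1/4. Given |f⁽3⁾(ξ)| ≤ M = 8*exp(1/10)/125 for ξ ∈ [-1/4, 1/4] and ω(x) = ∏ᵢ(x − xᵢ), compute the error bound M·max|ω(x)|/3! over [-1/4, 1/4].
sqrt(3)*exp(1/10)/27000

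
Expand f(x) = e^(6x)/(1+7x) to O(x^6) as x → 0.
1 - x + 25*x**2 - 139*x**3 + 1027*x**4 - 35621*x**5/5 + O(x**6)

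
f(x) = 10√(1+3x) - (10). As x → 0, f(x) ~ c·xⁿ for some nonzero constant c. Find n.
1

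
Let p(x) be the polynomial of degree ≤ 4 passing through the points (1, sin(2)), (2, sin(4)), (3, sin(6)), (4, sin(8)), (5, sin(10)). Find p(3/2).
35*sin(4)/32 - 5*sin(10)/128 - 35*sin(6)/64 + 7*sin(8)/32 + 35*sin(2)/128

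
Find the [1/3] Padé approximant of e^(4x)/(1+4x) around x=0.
(3*x/2 + 1)/(28*x**3/3 - 8*x**2 + 3*x/2 + 1)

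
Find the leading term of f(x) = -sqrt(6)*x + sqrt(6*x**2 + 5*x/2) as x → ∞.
5*sqrt(6)/24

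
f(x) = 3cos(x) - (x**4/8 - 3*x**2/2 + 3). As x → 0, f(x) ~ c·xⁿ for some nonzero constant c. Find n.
6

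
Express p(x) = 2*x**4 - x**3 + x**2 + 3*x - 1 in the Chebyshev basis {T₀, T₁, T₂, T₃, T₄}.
(1/4)T₀ + (9/4)T₁ + (3/2)T₂ + (-1/4)T₃ + (1/4)T₄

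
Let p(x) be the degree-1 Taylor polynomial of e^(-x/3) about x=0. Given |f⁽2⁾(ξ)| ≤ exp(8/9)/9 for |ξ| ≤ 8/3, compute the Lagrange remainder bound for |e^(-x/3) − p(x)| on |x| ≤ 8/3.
32*exp(8/9)/81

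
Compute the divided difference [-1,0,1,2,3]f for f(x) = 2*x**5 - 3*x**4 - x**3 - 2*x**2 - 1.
7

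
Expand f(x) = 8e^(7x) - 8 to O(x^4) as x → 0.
56*x + 196*x**2 + 1372*x**3/3 + O(x**4)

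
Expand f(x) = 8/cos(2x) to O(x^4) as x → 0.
8 + 16*x**2 + O(x**4)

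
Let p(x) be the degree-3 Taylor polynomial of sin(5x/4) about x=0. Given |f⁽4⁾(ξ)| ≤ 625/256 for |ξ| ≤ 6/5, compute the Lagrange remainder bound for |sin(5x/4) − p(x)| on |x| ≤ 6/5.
27/128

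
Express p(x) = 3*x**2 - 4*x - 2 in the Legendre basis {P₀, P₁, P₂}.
-P₀ + (-4)P₁ + (2)P₂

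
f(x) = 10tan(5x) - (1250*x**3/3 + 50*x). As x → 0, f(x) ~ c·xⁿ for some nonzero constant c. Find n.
5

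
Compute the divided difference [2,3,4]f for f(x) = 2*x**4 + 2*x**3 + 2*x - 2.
128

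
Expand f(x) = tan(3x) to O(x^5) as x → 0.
3*x + 9*x**3 + O(x**5)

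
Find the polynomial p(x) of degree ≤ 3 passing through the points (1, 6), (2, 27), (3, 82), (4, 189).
3*x**3 - x**2 + 3*x + 1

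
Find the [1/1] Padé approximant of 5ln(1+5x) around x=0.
25*x/(5*x/2 + 1)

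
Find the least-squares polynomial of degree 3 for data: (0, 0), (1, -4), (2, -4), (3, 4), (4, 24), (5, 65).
-10/63 + (-1139/378)x + (-325/252)x² + (97/108)x³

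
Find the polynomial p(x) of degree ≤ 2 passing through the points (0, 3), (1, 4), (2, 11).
3*x**2 - 2*x + 3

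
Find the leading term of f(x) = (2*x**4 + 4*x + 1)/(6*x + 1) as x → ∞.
x**3/3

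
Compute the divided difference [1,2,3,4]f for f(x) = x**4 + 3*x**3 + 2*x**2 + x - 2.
13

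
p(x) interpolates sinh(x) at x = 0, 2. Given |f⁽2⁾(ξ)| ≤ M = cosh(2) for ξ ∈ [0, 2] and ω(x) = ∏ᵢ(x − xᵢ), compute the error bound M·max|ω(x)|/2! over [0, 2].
cosh(2)/2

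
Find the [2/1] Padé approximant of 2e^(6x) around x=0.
(12*x**2 + 8*x + 2)/(1 - 2*x)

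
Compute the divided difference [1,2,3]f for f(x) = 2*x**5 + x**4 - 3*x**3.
187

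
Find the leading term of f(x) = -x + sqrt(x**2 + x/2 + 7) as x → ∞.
1/4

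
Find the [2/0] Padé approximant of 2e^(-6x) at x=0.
36*x**2 - 12*x + 2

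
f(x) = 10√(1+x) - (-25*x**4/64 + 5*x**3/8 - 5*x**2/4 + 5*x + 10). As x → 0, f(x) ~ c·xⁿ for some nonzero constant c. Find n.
5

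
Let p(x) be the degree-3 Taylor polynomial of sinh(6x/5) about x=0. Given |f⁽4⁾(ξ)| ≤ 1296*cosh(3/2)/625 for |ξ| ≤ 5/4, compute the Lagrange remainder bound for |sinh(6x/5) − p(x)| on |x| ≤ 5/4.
27*cosh(3/2)/128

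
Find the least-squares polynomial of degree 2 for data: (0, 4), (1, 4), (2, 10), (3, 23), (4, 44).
21/5 + (-41/10)x + (7/2)x²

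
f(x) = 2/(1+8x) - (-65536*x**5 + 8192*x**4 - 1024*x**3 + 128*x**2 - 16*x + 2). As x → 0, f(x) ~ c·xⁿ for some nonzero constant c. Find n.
6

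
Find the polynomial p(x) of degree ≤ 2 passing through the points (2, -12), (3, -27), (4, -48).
-3*x**2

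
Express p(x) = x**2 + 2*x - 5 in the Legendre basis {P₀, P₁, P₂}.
(-14/3)P₀ + (2)P₁ + (2/3)P₂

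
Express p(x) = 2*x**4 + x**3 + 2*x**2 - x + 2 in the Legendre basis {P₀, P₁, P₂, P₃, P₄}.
(46/15)P₀ + (-2/5)P₁ + (52/21)P₂ + (2/5)P₃ + (16/35)P₄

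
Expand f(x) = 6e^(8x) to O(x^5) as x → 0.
6 + 48*x + 192*x**2 + 512*x**3 + 1024*x**4 + O(x**5)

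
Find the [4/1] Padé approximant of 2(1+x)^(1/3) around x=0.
(2*x**4/243 - 16*x**3/405 + 4*x**2/15 + 32*x/15 + 2)/(11*x/15 + 1)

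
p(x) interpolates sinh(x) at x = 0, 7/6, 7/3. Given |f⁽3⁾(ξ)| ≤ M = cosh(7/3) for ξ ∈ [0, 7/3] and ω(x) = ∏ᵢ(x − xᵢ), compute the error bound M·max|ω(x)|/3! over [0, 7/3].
343*sqrt(3)*cosh(7/3)/5832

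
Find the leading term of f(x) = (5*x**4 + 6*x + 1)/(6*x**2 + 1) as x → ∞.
5*x**2/6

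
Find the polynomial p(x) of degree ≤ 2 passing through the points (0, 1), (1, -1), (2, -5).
-x**2 - x + 1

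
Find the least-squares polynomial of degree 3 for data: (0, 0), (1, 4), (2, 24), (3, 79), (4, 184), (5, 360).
-2/63 + (355/189)x + (-50/63)x² + (80/27)x³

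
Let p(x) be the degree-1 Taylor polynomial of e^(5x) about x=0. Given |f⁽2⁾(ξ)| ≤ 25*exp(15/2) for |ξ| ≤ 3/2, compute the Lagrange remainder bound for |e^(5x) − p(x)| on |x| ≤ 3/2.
225*exp(15/2)/8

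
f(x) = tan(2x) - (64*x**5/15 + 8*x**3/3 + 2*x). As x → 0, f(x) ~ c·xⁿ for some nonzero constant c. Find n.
7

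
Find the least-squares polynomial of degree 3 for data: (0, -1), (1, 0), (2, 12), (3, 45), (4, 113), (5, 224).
-61/63 + (-269/378)x + (-13/63)x² + (101/54)x³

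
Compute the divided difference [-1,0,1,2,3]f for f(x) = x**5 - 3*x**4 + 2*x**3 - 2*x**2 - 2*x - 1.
2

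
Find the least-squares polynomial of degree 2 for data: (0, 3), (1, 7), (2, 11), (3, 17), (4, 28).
122/35 + (10/7)x + (8/7)x²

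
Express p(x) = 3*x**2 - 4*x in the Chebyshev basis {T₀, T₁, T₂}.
(3/2)T₀ + (-4)T₁ + (3/2)T₂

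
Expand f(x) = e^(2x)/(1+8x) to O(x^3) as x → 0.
1 - 6*x + 50*x**2 + O(x**3)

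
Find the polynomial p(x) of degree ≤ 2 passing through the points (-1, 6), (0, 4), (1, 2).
4 - 2*x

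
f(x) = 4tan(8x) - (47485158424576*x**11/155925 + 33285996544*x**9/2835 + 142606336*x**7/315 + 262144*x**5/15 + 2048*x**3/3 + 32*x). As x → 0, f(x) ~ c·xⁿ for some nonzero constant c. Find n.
13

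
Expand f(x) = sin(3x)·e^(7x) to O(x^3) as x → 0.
3*x + 21*x**2 + O(x**3)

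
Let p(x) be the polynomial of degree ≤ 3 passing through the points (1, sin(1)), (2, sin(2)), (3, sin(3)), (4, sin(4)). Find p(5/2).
-sin(1)/16 - sin(4)/16 + 9*sin(3)/16 + 9*sin(2)/16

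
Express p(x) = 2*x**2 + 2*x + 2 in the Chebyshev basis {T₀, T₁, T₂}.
(3)T₀ + (2)T₁ + T₂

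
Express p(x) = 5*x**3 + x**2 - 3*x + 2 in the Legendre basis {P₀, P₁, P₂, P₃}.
(7/3)P₀ + (2/3)P₂ + (2)P₃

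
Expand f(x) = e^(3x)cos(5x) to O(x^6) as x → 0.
1 + 3*x - 8*x**2 - 33*x**3 - 161*x**4/6 + 239*x**5/10 + O(x**6)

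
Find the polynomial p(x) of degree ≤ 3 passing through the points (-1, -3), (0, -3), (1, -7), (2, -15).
-2*x**2 - 2*x - 3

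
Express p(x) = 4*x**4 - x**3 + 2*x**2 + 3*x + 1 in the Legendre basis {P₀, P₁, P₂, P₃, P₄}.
(37/15)P₀ + (12/5)P₁ + (76/21)P₂ + (-2/5)P₃ + (32/35)P₄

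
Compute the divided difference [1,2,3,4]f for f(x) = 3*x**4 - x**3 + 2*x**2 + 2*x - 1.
29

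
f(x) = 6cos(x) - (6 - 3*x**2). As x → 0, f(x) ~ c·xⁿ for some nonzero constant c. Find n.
4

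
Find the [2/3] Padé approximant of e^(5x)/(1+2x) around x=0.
(125*x**2/52 + 30*x/13 + 1)/(425*x**3/156 - 105*x**2/52 - 9*x/13 + 1)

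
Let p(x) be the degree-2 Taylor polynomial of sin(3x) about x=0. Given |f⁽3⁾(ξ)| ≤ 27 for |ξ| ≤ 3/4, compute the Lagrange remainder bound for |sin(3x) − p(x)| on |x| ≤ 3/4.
243/128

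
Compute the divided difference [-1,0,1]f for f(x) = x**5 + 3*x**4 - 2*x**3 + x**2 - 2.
4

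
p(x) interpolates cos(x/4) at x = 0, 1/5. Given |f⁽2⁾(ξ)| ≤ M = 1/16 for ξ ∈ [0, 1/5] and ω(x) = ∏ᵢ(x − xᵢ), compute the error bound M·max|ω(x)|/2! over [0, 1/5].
1/3200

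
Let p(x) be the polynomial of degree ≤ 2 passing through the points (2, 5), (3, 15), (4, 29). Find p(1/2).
-5/2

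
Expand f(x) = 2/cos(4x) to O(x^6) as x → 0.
2 + 16*x**2 + 320*x**4/3 + O(x**6)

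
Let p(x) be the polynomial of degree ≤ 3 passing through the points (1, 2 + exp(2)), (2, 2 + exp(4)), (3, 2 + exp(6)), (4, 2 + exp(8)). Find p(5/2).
-exp(8)/16 - exp(2)/16 + 2 + 9*exp(4)/16 + 9*exp(6)/16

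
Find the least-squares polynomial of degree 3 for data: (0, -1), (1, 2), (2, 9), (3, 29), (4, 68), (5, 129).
-11/14 + (33/28)x + (-1/28)x² + x³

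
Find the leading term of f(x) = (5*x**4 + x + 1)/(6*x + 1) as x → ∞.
5*x**3/6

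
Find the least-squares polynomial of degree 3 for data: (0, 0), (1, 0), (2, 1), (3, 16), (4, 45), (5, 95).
37/126 + (-1345/756)x + (-121/252)x² + (25/27)x³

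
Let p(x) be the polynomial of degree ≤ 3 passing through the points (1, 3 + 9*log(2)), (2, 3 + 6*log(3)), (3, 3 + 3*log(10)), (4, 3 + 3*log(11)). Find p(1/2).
3 + log(1048576000*11**(1/16)*2**(5/8)*3**(7/8)*5**(15/16)/52612659)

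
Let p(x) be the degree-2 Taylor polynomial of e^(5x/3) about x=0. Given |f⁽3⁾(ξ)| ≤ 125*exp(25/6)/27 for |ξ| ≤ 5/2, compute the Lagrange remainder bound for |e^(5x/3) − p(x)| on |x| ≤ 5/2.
15625*exp(25/6)/1296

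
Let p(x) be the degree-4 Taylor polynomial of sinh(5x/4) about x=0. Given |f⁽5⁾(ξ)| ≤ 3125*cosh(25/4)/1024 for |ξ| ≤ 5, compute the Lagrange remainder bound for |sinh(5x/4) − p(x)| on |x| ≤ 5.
1953125*cosh(25/4)/24576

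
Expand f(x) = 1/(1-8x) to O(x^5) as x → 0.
1 + 8*x + 64*x**2 + 512*x**3 + 4096*x**4 + O(x**5)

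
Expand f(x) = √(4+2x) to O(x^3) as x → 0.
2 + x/2 - x**2/16 + O(x**3)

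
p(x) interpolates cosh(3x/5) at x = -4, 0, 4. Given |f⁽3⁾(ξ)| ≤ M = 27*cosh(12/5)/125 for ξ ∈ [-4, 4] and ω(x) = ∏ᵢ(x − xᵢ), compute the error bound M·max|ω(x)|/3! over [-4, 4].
64*sqrt(3)*cosh(12/5)/125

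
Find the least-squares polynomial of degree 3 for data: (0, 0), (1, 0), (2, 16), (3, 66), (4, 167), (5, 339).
-1/18 + (-1223/756)x + (-305/252)x² + (163/54)x³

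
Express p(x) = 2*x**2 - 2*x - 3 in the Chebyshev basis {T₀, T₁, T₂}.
(-2)T₀ + (-2)T₁ + T₂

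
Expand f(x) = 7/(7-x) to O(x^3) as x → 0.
1 + x/7 + x**2/49 + O(x**3)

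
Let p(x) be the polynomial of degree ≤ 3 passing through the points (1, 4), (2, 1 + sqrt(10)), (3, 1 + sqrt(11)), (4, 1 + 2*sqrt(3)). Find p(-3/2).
-495*sqrt(10)/16 - 105*sqrt(3)/8 + 709/16 + 385*sqrt(11)/16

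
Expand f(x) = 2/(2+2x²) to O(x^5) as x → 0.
1 - x**2 + x**4 + O(x**5)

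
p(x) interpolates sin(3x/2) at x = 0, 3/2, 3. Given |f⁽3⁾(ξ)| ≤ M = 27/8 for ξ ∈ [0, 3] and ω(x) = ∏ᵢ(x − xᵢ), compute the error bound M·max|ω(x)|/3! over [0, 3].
27*sqrt(3)/64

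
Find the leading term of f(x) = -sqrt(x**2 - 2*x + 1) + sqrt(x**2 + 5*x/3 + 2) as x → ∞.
11/6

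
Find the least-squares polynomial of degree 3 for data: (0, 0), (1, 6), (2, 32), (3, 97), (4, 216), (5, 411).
-4/63 + (835/378)x + (239/252)x² + (325/108)x³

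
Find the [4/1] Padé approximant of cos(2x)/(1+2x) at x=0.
(2*x**4/3 - 2*x**2 + 1)/(2*x + 1)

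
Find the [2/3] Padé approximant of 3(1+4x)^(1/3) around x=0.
(56*x**2/3 + 16*x + 3)/(-32*x**3/81 + 8*x**2/3 + 4*x + 1)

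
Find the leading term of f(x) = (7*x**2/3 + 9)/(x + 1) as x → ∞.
7*x/3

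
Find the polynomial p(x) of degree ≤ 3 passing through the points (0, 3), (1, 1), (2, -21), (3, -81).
-3*x**3 - x**2 + 2*x + 3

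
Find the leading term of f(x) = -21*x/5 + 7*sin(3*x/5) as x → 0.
-63*x**3/250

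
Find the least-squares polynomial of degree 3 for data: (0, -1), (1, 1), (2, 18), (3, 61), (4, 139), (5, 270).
-76/63 + (-29/378)x + (29/36)x² + (217/108)x³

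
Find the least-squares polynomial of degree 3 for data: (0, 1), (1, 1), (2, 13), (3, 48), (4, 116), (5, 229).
41/42 + (-575/252)x + (23/42)x² + (65/36)x³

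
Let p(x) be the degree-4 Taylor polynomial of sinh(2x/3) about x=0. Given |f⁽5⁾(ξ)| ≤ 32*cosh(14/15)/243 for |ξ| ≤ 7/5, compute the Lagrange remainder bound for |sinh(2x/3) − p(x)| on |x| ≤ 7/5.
67228*cosh(14/15)/11390625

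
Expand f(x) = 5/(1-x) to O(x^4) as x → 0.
5 + 5*x + 5*x**2 + 5*x**3 + O(x**4)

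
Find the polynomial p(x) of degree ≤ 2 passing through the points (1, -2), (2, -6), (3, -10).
2 - 4*x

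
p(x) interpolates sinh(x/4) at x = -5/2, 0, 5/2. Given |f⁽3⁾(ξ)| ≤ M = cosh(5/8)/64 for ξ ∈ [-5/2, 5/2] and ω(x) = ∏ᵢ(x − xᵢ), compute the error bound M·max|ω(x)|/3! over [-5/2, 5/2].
125*sqrt(3)*cosh(5/8)/13824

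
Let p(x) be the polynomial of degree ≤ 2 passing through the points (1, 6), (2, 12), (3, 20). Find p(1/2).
15/4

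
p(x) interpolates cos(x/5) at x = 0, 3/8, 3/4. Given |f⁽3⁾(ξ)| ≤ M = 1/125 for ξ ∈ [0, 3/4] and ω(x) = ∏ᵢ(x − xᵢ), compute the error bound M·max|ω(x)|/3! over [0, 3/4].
sqrt(3)/64000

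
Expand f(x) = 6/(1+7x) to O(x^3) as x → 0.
6 - 42*x + 294*x**2 + O(x**3)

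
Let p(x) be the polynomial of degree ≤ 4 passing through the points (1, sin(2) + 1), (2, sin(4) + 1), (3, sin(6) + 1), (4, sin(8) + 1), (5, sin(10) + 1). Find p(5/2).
15*sin(4)/32 + 45*sin(6)/64 - 5*sin(8)/32 - 5*sin(2)/128 + 3*sin(10)/128 + 1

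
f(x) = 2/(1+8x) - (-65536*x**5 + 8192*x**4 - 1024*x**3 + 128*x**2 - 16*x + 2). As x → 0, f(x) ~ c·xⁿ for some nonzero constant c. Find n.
6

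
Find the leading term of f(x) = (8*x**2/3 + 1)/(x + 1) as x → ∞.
8*x/3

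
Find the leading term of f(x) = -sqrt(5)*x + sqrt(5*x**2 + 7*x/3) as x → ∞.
7*sqrt(5)/30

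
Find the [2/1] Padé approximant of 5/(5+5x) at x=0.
1/(x + 1)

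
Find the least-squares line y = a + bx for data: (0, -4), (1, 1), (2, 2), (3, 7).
a = -18/5, b = 17/5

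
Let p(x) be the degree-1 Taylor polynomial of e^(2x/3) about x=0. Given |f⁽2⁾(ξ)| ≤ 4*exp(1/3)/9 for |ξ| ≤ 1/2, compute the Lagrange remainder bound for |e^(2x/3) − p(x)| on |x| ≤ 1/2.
exp(1/3)/18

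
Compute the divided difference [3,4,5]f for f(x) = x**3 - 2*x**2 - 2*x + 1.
10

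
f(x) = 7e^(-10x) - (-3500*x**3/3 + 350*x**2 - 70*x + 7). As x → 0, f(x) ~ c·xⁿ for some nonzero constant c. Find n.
4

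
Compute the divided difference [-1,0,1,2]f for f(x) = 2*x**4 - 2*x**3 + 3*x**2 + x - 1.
2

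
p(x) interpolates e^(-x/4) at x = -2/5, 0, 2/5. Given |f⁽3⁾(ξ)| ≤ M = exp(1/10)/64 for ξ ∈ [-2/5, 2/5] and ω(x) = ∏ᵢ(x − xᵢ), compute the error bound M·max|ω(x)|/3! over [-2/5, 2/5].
sqrt(3)*exp(1/10)/27000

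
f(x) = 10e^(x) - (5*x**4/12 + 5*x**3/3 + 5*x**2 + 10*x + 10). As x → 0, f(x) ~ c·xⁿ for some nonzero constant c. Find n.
5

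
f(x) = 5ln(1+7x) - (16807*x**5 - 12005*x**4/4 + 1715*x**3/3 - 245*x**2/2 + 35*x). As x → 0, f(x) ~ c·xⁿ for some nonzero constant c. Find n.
6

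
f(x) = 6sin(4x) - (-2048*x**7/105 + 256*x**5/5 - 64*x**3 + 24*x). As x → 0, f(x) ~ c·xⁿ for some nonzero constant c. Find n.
9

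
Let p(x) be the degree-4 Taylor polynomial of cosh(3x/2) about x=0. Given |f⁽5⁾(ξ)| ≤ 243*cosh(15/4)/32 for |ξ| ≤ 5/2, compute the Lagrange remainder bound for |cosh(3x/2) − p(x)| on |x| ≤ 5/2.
50625*cosh(15/4)/8192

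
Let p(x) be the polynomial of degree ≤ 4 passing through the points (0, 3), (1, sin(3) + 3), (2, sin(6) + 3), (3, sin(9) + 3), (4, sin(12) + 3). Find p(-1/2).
189*sin(6)/64 - 45*sin(9)/32 - 105*sin(3)/32 + 35*sin(12)/128 + 3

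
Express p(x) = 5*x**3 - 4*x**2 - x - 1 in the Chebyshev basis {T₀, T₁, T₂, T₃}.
(-3)T₀ + (11/4)T₁ + (-2)T₂ + (5/4)T₃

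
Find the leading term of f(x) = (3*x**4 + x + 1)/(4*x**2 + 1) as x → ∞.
3*x**2/4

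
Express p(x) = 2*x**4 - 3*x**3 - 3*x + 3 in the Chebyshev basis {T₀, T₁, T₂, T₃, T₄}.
(15/4)T₀ + (-21/4)T₁ + T₂ + (-3/4)T₃ + (1/4)T₄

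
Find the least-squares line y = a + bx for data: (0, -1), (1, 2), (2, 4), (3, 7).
a = -9/10, b = 13/5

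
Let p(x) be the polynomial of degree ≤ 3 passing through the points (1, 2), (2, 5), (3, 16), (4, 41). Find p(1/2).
13/8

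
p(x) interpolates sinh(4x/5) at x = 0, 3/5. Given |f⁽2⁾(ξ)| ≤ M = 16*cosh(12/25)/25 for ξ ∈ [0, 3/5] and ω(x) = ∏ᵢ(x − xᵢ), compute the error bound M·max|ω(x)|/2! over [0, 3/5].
18*cosh(12/25)/625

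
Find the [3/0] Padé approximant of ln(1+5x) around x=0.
5*x*(50*x**2 - 15*x + 6)/6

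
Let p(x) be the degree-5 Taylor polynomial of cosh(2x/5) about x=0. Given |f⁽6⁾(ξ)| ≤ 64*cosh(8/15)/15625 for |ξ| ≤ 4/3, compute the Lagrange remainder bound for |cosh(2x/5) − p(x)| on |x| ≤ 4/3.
16384*cosh(8/15)/512578125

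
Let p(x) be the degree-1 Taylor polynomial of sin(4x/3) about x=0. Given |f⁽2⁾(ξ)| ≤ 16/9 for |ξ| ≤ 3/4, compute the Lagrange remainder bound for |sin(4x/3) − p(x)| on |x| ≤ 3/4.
1/2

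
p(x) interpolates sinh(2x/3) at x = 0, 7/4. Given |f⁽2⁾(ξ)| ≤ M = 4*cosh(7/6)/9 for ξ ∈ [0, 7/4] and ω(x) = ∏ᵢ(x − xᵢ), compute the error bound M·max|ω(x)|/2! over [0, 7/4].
49*cosh(7/6)/288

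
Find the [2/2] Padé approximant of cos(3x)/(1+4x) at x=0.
(-441*x**2/92 + 6*x/23 + 1)/(3*x**2/4 + 98*x/23 + 1)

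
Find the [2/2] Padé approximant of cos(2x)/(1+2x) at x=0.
(-7*x**2/3 + x/3 + 1)/(x**2/3 + 7*x/3 + 1)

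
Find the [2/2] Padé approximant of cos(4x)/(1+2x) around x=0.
(-16*x**2/3 - 2*x/3 + 1)/(4*x**2/3 + 4*x/3 + 1)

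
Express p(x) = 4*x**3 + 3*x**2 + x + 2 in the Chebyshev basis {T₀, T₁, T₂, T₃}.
(7/2)T₀ + (4)T₁ + (3/2)T₂ + T₃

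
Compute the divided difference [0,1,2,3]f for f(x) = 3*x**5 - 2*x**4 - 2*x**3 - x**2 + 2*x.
61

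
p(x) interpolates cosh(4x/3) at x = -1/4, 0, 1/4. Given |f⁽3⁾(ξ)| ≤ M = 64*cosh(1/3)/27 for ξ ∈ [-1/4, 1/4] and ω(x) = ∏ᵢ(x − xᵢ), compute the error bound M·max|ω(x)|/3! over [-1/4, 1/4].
sqrt(3)*cosh(1/3)/729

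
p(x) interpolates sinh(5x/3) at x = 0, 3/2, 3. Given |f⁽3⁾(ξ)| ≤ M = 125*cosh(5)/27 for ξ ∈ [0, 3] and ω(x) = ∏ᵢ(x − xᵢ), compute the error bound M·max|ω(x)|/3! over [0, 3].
125*sqrt(3)*cosh(5)/216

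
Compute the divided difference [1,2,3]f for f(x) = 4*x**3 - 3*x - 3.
24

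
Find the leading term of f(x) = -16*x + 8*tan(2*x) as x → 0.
64*x**3/3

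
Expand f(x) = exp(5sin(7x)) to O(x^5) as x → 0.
1 + 35*x + 1225*x**2/2 + 6860*x**3 + 420175*x**4/8 + O(x**5)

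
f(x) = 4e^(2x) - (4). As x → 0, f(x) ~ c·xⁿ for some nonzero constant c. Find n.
1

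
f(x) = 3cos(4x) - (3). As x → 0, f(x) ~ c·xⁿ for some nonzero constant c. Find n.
2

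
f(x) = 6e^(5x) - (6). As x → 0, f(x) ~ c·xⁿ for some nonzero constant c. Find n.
1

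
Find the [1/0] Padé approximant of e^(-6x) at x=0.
1 - 6*x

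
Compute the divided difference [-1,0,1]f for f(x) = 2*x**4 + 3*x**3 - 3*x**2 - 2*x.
-1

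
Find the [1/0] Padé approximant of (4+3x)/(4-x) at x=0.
x + 1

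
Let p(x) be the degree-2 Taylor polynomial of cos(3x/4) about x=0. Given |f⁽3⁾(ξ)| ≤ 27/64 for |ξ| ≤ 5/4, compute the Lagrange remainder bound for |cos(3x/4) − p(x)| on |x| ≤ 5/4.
1125/8192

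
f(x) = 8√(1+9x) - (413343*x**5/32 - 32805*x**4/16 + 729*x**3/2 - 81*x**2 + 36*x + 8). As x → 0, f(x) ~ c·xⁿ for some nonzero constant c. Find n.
6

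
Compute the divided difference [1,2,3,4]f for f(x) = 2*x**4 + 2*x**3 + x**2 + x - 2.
22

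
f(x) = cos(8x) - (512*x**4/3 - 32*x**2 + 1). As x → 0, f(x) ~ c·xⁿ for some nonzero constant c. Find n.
6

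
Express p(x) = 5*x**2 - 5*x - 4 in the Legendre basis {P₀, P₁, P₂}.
(-7/3)P₀ + (-5)P₁ + (10/3)P₂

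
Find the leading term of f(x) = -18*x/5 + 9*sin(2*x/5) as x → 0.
-12*x**3/125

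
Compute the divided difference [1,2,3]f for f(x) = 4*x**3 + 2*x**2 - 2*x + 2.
26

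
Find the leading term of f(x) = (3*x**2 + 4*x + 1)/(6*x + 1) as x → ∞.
x/2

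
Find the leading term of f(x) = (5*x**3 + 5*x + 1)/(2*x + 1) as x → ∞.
5*x**2/2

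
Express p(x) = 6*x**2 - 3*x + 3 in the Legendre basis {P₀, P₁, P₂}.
(5)P₀ + (-3)P₁ + (4)P₂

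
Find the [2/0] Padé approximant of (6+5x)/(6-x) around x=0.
x**2/6 + x + 1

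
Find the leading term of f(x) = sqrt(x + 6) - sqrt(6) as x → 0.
sqrt(6)*x/12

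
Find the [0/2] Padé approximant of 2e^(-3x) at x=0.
2/(9*x**2/2 + 3*x + 1)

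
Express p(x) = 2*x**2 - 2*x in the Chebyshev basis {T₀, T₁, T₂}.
T₀ + (-2)T₁ + T₂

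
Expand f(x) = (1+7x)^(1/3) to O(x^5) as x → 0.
1 + 7*x/3 - 49*x**2/9 + 1715*x**3/81 - 24010*x**4/243 + O(x**5)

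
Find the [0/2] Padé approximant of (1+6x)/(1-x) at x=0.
1/(42*x**2 - 7*x + 1)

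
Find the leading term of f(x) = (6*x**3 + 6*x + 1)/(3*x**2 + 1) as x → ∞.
2*x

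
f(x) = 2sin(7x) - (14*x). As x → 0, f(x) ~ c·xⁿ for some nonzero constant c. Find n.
3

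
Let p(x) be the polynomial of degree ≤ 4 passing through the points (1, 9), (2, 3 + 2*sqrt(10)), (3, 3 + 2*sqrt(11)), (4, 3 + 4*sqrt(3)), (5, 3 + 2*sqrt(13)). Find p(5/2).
-5*sqrt(3)/8 + 3*sqrt(13)/64 + 177/64 + 15*sqrt(10)/16 + 45*sqrt(11)/32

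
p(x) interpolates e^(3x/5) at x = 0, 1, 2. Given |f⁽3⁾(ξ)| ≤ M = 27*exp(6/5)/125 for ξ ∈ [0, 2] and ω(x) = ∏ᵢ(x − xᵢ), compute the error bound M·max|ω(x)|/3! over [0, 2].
sqrt(3)*exp(6/5)/125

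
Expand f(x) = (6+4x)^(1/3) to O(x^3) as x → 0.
6**(1/3) + 2*6**(1/3)*x/9 - 4*6**(1/3)*x**2/81 + O(x**3)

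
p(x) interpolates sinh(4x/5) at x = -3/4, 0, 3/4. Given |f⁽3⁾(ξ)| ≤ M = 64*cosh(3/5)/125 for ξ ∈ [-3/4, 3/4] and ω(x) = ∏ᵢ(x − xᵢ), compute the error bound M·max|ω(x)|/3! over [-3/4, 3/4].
sqrt(3)*cosh(3/5)/125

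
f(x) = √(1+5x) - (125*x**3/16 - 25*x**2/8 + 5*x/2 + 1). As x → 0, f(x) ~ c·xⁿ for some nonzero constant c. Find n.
4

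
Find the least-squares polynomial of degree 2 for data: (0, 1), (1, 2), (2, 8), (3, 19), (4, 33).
29/35 + (-53/70)x + (31/14)x²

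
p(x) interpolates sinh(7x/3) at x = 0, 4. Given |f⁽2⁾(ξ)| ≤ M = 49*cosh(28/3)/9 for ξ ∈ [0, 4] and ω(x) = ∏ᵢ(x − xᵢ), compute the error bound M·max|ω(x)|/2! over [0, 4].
98*cosh(28/3)/9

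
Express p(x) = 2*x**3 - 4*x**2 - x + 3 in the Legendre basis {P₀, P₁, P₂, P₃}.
(5/3)P₀ + (1/5)P₁ + (-8/3)P₂ + (4/5)P₃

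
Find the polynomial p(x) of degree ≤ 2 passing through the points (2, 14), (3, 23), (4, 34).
x**2 + 4*x + 2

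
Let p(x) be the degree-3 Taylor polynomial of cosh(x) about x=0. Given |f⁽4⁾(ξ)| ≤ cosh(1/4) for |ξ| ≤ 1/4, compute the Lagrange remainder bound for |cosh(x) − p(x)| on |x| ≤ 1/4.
cosh(1/4)/6144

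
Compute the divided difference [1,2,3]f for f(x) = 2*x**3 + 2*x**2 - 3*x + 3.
14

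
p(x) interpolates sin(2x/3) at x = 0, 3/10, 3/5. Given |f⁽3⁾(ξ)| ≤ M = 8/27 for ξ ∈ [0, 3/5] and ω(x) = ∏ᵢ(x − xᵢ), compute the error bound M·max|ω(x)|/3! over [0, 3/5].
sqrt(3)/3375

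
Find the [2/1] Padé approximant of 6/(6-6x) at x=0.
1/(1 - x)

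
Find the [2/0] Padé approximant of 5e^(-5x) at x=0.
125*x**2/2 - 25*x + 5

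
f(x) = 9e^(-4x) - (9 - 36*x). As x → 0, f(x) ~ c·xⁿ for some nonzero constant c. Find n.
2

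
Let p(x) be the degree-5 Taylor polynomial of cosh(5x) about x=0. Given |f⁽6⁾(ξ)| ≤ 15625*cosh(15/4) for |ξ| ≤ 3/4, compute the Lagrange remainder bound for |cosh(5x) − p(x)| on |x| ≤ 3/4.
253125*cosh(15/4)/65536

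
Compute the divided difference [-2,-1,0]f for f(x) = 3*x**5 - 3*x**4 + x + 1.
-66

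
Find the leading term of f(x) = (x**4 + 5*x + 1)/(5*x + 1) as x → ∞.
x**3/5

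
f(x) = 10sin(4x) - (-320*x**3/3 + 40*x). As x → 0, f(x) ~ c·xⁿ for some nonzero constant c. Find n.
5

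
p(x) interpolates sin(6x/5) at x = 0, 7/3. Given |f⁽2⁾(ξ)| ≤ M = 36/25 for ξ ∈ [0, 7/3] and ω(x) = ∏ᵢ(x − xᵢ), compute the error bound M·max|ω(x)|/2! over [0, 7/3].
49/50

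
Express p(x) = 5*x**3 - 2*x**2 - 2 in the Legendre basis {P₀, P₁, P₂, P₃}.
(-8/3)P₀ + (3)P₁ + (-4/3)P₂ + (2)P₃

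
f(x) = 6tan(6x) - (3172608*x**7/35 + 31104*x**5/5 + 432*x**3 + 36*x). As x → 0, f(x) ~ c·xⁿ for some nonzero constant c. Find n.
9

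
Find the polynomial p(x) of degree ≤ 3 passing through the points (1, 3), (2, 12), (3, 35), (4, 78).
x**3 + x**2 - x + 2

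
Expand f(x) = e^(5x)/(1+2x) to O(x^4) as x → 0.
1 + 3*x + 13*x**2/2 + 47*x**3/6 + O(x**4)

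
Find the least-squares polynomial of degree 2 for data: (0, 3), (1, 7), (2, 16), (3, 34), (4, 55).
103/35 + (57/70)x + (43/14)x²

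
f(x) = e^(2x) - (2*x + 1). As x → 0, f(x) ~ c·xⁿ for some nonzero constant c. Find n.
2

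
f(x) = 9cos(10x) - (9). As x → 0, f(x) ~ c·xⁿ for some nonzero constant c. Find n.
2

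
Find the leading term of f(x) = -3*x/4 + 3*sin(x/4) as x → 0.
-x**3/128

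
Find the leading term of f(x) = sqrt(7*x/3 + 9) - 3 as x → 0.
7*x/18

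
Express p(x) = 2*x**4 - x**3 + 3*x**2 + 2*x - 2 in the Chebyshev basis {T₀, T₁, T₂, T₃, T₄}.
(1/4)T₀ + (5/4)T₁ + (5/2)T₂ + (-1/4)T₃ + (1/4)T₄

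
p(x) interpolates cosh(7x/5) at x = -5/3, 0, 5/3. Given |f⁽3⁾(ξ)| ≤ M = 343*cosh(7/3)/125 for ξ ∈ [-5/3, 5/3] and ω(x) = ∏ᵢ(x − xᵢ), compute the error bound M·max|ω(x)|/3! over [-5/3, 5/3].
343*sqrt(3)*cosh(7/3)/729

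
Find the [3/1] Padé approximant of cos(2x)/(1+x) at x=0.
(2*x**3/3 - 4*x**2/3 - 2*x/3 + 1)/(x/3 + 1)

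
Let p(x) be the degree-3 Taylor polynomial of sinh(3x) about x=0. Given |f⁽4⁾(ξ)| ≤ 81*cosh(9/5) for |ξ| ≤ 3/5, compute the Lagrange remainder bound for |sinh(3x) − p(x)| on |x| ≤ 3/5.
2187*cosh(9/5)/5000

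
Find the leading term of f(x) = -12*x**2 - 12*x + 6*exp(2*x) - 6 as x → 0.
8*x**3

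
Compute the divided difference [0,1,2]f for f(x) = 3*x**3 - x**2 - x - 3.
8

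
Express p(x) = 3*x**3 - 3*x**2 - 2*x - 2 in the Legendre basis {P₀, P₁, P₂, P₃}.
(-3)P₀ + (-1/5)P₁ + (-2)P₂ + (6/5)P₃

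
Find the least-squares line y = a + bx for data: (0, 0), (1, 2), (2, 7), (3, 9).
a = -3/10, b = 16/5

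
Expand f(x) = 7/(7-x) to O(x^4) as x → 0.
1 + x/7 + x**2/49 + x**3/343 + O(x**4)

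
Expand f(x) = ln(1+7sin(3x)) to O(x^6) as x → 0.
21*x - 441*x**2/2 + 6111*x**3/2 - 191835*x**4/4 + 6423543*x**5/8 + O(x**6)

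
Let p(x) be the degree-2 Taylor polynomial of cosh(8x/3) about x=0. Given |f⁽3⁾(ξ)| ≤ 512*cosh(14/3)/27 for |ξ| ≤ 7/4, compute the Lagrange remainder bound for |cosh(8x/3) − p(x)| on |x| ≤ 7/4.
1372*cosh(14/3)/81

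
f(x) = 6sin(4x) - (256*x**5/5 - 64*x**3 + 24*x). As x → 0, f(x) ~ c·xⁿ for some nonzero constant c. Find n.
7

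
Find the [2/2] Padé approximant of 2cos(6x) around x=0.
(2 - 30*x**2)/(3*x**2 + 1)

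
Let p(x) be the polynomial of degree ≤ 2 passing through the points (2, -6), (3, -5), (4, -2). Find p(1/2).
-15/4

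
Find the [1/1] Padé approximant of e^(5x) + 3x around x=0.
(103*x/16 + 1)/(1 - 25*x/16)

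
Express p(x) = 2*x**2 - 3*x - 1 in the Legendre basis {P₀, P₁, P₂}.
(-1/3)P₀ + (-3)P₁ + (4/3)P₂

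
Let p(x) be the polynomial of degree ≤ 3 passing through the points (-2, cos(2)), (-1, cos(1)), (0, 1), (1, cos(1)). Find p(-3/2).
-5/16 + 5*cos(2)/16 + cos(1)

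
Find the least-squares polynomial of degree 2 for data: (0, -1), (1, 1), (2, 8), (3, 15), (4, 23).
-52/35 + (97/35)x + (6/7)x²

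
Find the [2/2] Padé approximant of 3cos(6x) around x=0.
(3 - 45*x**2)/(3*x**2 + 1)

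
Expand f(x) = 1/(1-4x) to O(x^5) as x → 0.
1 + 4*x + 16*x**2 + 64*x**3 + 256*x**4 + O(x**5)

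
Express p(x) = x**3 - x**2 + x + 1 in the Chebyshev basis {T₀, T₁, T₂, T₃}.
(1/2)T₀ + (7/4)T₁ + (-1/2)T₂ + (1/4)T₃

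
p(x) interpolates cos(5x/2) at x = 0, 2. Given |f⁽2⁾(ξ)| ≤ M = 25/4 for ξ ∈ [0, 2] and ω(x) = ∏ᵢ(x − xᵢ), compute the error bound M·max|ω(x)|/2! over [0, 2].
25/8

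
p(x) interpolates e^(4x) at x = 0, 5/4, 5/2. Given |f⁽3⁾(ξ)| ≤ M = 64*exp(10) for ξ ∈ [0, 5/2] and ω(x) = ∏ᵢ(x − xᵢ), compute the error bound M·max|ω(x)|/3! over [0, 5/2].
125*sqrt(3)*exp(10)/27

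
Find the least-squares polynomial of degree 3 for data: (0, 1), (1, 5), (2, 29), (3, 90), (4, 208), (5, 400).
41/42 + (127/252)x + (7/12)x² + (55/18)x³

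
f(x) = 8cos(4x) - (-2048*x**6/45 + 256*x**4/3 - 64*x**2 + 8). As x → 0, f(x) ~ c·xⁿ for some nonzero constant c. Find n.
8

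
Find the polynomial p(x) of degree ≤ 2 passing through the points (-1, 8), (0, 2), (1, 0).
2*x**2 - 4*x + 2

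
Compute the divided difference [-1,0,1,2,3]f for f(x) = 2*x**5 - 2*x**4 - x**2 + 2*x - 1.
8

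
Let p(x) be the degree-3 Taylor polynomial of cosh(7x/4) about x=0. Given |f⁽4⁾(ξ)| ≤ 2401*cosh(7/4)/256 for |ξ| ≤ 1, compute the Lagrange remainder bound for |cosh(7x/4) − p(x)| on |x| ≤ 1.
2401*cosh(7/4)/6144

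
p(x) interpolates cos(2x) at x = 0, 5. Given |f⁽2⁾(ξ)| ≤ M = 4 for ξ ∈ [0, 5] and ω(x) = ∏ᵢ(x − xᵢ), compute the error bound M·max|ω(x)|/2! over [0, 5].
25/2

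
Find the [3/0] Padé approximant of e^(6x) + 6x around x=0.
36*x**3 + 18*x**2 + 12*x + 1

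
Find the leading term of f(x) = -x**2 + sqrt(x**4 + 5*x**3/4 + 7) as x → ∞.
5*x/8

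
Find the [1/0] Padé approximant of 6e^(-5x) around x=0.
6 - 30*x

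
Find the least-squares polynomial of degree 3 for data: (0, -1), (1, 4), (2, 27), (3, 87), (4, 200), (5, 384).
-17/18 + (881/756)x + (85/126)x² + (313/108)x³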